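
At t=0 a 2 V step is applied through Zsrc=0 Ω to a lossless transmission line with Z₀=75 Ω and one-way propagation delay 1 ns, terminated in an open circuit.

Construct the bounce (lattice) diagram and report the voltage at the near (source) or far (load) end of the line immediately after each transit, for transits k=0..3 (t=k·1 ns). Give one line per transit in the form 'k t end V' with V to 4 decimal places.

0 0 source 2.0000
1 1 load 4.0000
2 2 source 2.0000
3 3 load 0.0000

Γ_L=1.000000, Γ_S=-1.000000; launch V₁=2·75/75=2.000000
k=0 src: V=2.0000
k=1 load: inc=2.000000, refl=2.000000·1.000000=2.0000; V=0.000000+2.000000+2.000000=4.0000
k=2 src: inc=2.000000, refl=2.000000·-1.000000=-2.0000; V=2.000000+2.000000+-2.000000=2.0000
k=3 load: inc=-2.000000, refl=-2.000000·1.000000=-2.0000; V=4.000000+-2.000000+-2.000000=0.0000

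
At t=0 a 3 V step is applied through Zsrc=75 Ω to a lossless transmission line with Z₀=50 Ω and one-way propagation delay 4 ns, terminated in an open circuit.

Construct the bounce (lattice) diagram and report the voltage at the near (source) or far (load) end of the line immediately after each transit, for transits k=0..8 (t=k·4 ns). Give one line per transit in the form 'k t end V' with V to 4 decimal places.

Γ_L=1.000000, Γ_S=0.200000; launch V₁=3·50/125=1.200000
k=0 src: V=1.2000
k=1 load: inc=1.200000, refl=1.200000·1.000000=1.2000; V=0.000000+1.200000+1.200000=2.4000
k=2 src: inc=1.200000, refl=1.200000·0.200000=0.2400; V=1.200000+1.200000+0.240000=2.6400
k=3 load: inc=0.240000, refl=0.240000·1.000000=0.2400; V=2.400000+0.240000+0.240000=2.8800
k=4 src: inc=0.240000, refl=0.240000·0.200000=0.0480; V=2.640000+0.240000+0.048000=2.9280
k=5 load: inc=0.048000, refl=0.048000·1.000000=0.0480; V=2.880000+0.048000+0.048000=2.9760
k=6 src: inc=0.048000, refl=0.048000·0.200000=0.0096; V=2.928000+0.048000+0.009600=2.9856
k=7 load: inc=0.009600, refl=0.009600·1.000000=0.0096; V=2.976000+0.009600+0.009600=2.9952
k=8 src: inc=0.009600, refl=0.009600·0.200000=0.0019; V=2.985600+0.009600+0.001920=2.9971

0 0 source 1.2000
1 4 load 2.4000
2 8 source 2.6400
3 12 load 2.8800
4 16 source 2.9280
5 20 load 2.9760
6 24 source 2.9856
7 28 load 2.9952
8 32 source 2.9971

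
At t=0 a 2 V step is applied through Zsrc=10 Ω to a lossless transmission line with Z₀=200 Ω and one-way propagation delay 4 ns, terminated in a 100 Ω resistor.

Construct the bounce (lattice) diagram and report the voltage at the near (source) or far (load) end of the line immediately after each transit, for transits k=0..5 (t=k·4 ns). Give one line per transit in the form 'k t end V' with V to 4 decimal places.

0 0 source 1.9048
1 4 load 1.2698
2 8 source 1.8443
3 12 load 1.6528
4 16 source 1.8261
5 20 load 1.7683

Γ_L=-0.333333, Γ_S=-0.904762; launch V₁=2·200/210=1.904762
k=0 src: V=1.9048
k=1 load: inc=1.904762, refl=1.904762·-0.333333=-0.6349; V=0.000000+1.904762+-0.634921=1.2698
k=2 src: inc=-0.634921, refl=-0.634921·-0.904762=0.5745; V=1.904762+-0.634921+0.574452=1.8443
k=3 load: inc=0.574452, refl=0.574452·-0.333333=-0.1915; V=1.269841+0.574452+-0.191484=1.6528
k=4 src: inc=-0.191484, refl=-0.191484·-0.904762=0.1732; V=1.844293+-0.191484+0.173247=1.8261
k=5 load: inc=0.173247, refl=0.173247·-0.333333=-0.0577; V=1.652809+0.173247+-0.057749=1.7683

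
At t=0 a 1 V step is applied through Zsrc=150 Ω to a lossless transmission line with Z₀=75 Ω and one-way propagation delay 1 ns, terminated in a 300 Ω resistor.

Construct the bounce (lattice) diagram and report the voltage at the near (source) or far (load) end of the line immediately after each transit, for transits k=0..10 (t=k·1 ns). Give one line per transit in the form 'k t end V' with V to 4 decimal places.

Γ_L=0.600000, Γ_S=0.333333; launch V₁=1·75/225=0.333333
k=0 src: V=0.3333
k=1 load: inc=0.333333, refl=0.333333·0.600000=0.2000; V=0.000000+0.333333+0.200000=0.5333
k=2 src: inc=0.200000, refl=0.200000·0.333333=0.0667; V=0.333333+0.200000+0.066667=0.6000
k=3 load: inc=0.066667, refl=0.066667·0.600000=0.0400; V=0.533333+0.066667+0.040000=0.6400
k=4 src: inc=0.040000, refl=0.040000·0.333333=0.0133; V=0.600000+0.040000+0.013333=0.6533
k=5 load: inc=0.013333, refl=0.013333·0.600000=0.0080; V=0.640000+0.013333+0.008000=0.6613
k=6 src: inc=0.008000, refl=0.008000·0.333333=0.0027; V=0.653333+0.008000+0.002667=0.6640
k=7 load: inc=0.002667, refl=0.002667·0.600000=0.0016; V=0.661333+0.002667+0.001600=0.6656
k=8 src: inc=0.001600, refl=0.001600·0.333333=0.0005; V=0.664000+0.001600+0.000533=0.6661
k=9 load: inc=0.000533, refl=0.000533·0.600000=0.0003; V=0.665600+0.000533+0.000320=0.6665
k=10 src: inc=0.000320, refl=0.000320·0.333333=0.0001; V=0.666133+0.000320+0.000107=0.6666

0 0 source 0.3333
1 1 load 0.5333
2 2 source 0.6000
3 3 load 0.6400
4 4 source 0.6533
5 5 load 0.6613
6 6 source 0.6640
7 7 load 0.6656
8 8 source 0.6661
9 9 load 0.6665
10 10 source 0.6666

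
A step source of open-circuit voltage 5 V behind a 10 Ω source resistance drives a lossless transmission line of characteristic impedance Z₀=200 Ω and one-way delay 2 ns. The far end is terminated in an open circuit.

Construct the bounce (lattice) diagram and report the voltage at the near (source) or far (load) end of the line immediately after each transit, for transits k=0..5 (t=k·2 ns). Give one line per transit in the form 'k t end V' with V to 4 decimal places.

Γ_L=1.000000, Γ_S=-0.904762; launch V₁=5·200/210=4.761905
k=0 src: V=4.7619
k=1 load: inc=4.761905, refl=4.761905·1.000000=4.7619; V=0.000000+4.761905+4.761905=9.5238
k=2 src: inc=4.761905, refl=4.761905·-0.904762=-4.3084; V=4.761905+4.761905+-4.308390=5.2154
k=3 load: inc=-4.308390, refl=-4.308390·1.000000=-4.3084; V=9.523810+-4.308390+-4.308390=0.9070
k=4 src: inc=-4.308390, refl=-4.308390·-0.904762=3.8981; V=5.215420+-4.308390+3.898067=4.8051
k=5 load: inc=3.898067, refl=3.898067·1.000000=3.8981; V=0.907029+3.898067+3.898067=8.7032

0 0 source 4.7619
1 2 load 9.5238
2 4 source 5.2154
3 6 load 0.9070
4 8 source 4.8051
5 10 load 8.7032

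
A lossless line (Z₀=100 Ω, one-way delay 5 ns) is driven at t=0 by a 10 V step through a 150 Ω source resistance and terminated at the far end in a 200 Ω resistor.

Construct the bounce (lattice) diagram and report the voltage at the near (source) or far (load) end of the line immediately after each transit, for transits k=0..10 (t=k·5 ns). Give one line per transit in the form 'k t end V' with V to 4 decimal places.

0 0 source 4.0000
1 5 load 5.3333
2 10 source 5.6000
3 15 load 5.6889
4 20 source 5.7067
5 25 load 5.7126
6 30 source 5.7138
7 35 load 5.7142
8 40 source 5.7143
9 45 load 5.7143
10 50 source 5.7143

Γ_L=0.333333, Γ_S=0.200000; launch V₁=10·100/250=4.000000
k=0 src: V=4.0000
k=1 load: inc=4.000000, refl=4.000000·0.333333=1.3333; V=0.000000+4.000000+1.333333=5.3333
k=2 src: inc=1.333333, refl=1.333333·0.200000=0.2667; V=4.000000+1.333333+0.266667=5.6000
k=3 load: inc=0.266667, refl=0.266667·0.333333=0.0889; V=5.333333+0.266667+0.088889=5.6889
k=4 src: inc=0.088889, refl=0.088889·0.200000=0.0178; V=5.600000+0.088889+0.017778=5.7067
k=5 load: inc=0.017778, refl=0.017778·0.333333=0.0059; V=5.688889+0.017778+0.005926=5.7126
k=6 src: inc=0.005926, refl=0.005926·0.200000=0.0012; V=5.706667+0.005926+0.001185=5.7138
k=7 load: inc=0.001185, refl=0.001185·0.333333=0.0004; V=5.712593+0.001185+0.000395=5.7142
k=8 src: inc=0.000395, refl=0.000395·0.200000=0.0001; V=5.713778+0.000395+0.000079=5.7143
k=9 load: inc=0.000079, refl=0.000079·0.333333=0.0000; V=5.714173+0.000079+0.000026=5.7143
k=10 src: inc=0.000026, refl=0.000026·0.200000=0.0000; V=5.714252+0.000026+0.000005=5.7143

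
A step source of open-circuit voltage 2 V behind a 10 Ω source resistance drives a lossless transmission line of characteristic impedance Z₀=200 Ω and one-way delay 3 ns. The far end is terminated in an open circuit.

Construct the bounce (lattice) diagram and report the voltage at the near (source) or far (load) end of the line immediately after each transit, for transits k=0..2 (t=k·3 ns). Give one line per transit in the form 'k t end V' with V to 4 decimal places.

0 0 source 1.9048
1 3 load 3.8095
2 6 source 2.0862

Γ_L=1.000000, Γ_S=-0.904762; launch V₁=2·200/210=1.904762
k=0 src: V=1.9048
k=1 load: inc=1.904762, refl=1.904762·1.000000=1.9048; V=0.000000+1.904762+1.904762=3.8095
k=2 src: inc=1.904762, refl=1.904762·-0.904762=-1.7234; V=1.904762+1.904762+-1.723356=2.0862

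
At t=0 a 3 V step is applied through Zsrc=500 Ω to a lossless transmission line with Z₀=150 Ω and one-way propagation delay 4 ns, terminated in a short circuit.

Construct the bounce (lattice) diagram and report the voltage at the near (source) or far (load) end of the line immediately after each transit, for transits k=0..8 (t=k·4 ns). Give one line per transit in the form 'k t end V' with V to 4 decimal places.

Γ_L=-1.000000, Γ_S=0.538462; launch V₁=3·150/650=0.692308
k=0 src: V=0.6923
k=1 load: inc=0.692308, refl=0.692308·-1.000000=-0.6923; V=0.000000+0.692308+-0.692308=0.0000
k=2 src: inc=-0.692308, refl=-0.692308·0.538462=-0.3728; V=0.692308+-0.692308+-0.372781=-0.3728
k=3 load: inc=-0.372781, refl=-0.372781·-1.000000=0.3728; V=0.000000+-0.372781+0.372781=0.0000
k=4 src: inc=0.372781, refl=0.372781·0.538462=0.2007; V=-0.372781+0.372781+0.200728=0.2007
k=5 load: inc=0.200728, refl=0.200728·-1.000000=-0.2007; V=0.000000+0.200728+-0.200728=0.0000
k=6 src: inc=-0.200728, refl=-0.200728·0.538462=-0.1081; V=0.200728+-0.200728+-0.108084=-0.1081
k=7 load: inc=-0.108084, refl=-0.108084·-1.000000=0.1081; V=0.000000+-0.108084+0.108084=0.0000
k=8 src: inc=0.108084, refl=0.108084·0.538462=0.0582; V=-0.108084+0.108084+0.058199=0.0582

0 0 source 0.6923
1 4 load 0.0000
2 8 source -0.3728
3 12 load 0.0000
4 16 source 0.2007
5 20 load 0.0000
6 24 source -0.1081
7 28 load 0.0000
8 32 source 0.0582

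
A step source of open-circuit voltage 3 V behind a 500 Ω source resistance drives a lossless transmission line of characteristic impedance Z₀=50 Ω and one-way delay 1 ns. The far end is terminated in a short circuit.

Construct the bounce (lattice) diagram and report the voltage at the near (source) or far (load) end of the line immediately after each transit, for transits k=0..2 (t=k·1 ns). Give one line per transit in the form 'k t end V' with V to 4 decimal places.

0 0 source 0.2727
1 1 load 0.0000
2 2 source -0.2231

Γ_L=-1.000000, Γ_S=0.818182; launch V₁=3·50/550=0.272727
k=0 src: V=0.2727
k=1 load: inc=0.272727, refl=0.272727·-1.000000=-0.2727; V=0.000000+0.272727+-0.272727=0.0000
k=2 src: inc=-0.272727, refl=-0.272727·0.818182=-0.2231; V=0.272727+-0.272727+-0.223140=-0.2231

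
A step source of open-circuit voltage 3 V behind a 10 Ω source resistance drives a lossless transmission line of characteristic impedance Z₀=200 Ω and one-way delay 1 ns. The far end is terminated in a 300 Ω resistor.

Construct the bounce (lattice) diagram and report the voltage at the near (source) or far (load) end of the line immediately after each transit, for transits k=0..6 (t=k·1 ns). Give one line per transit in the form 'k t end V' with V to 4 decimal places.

0 0 source 2.8571
1 1 load 3.4286
2 2 source 2.9116
3 3 load 2.8082
4 4 source 2.9017
5 5 load 2.9204
6 6 source 2.9035

Γ_L=0.200000, Γ_S=-0.904762; launch V₁=3·200/210=2.857143
k=0 src: V=2.8571
k=1 load: inc=2.857143, refl=2.857143·0.200000=0.5714; V=0.000000+2.857143+0.571429=3.4286
k=2 src: inc=0.571429, refl=0.571429·-0.904762=-0.5170; V=2.857143+0.571429+-0.517007=2.9116
k=3 load: inc=-0.517007, refl=-0.517007·0.200000=-0.1034; V=3.428571+-0.517007+-0.103401=2.8082
k=4 src: inc=-0.103401, refl=-0.103401·-0.904762=0.0936; V=2.911565+-0.103401+0.093554=2.9017
k=5 load: inc=0.093554, refl=0.093554·0.200000=0.0187; V=2.808163+0.093554+0.018711=2.9204
k=6 src: inc=0.018711, refl=0.018711·-0.904762=-0.0169; V=2.901717+0.018711+-0.016929=2.9035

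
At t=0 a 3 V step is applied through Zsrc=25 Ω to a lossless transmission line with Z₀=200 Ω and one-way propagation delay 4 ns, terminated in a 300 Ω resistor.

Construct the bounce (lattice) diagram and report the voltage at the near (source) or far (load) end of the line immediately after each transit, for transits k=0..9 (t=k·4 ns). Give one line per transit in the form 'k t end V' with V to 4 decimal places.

0 0 source 2.6667
1 4 load 3.2000
2 8 source 2.7852
3 12 load 2.7022
4 16 source 2.7667
5 20 load 2.7797
6 24 source 2.7696
7 28 load 2.7676
8 32 source 2.7692
9 36 load 2.7695

Γ_L=0.200000, Γ_S=-0.777778; launch V₁=3·200/225=2.666667
k=0 src: V=2.6667
k=1 load: inc=2.666667, refl=2.666667·0.200000=0.5333; V=0.000000+2.666667+0.533333=3.2000
k=2 src: inc=0.533333, refl=0.533333·-0.777778=-0.4148; V=2.666667+0.533333+-0.414815=2.7852
k=3 load: inc=-0.414815, refl=-0.414815·0.200000=-0.0830; V=3.200000+-0.414815+-0.082963=2.7022
k=4 src: inc=-0.082963, refl=-0.082963·-0.777778=0.0645; V=2.785185+-0.082963+0.064527=2.7667
k=5 load: inc=0.064527, refl=0.064527·0.200000=0.0129; V=2.702222+0.064527+0.012905=2.7797
k=6 src: inc=0.012905, refl=0.012905·-0.777778=-0.0100; V=2.766749+0.012905+-0.010037=2.7696
k=7 load: inc=-0.010037, refl=-0.010037·0.200000=-0.0020; V=2.779654+-0.010037+-0.002007=2.7676
k=8 src: inc=-0.002007, refl=-0.002007·-0.777778=0.0016; V=2.769617+-0.002007+0.001561=2.7692
k=9 load: inc=0.001561, refl=0.001561·0.200000=0.0003; V=2.767609+0.001561+0.000312=2.7695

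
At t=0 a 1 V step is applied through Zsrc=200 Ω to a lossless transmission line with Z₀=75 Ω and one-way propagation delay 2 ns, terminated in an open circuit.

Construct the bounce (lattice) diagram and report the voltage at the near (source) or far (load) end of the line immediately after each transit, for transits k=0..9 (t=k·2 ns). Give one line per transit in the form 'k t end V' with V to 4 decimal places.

Γ_L=1.000000, Γ_S=0.454545; launch V₁=1·75/275=0.272727
k=0 src: V=0.2727
k=1 load: inc=0.272727, refl=0.272727·1.000000=0.2727; V=0.000000+0.272727+0.272727=0.5455
k=2 src: inc=0.272727, refl=0.272727·0.454545=0.1240; V=0.272727+0.272727+0.123967=0.6694
k=3 load: inc=0.123967, refl=0.123967·1.000000=0.1240; V=0.545455+0.123967+0.123967=0.7934
k=4 src: inc=0.123967, refl=0.123967·0.454545=0.0563; V=0.669421+0.123967+0.056349=0.8497
k=5 load: inc=0.056349, refl=0.056349·1.000000=0.0563; V=0.793388+0.056349+0.056349=0.9061
k=6 src: inc=0.056349, refl=0.056349·0.454545=0.0256; V=0.849737+0.056349+0.025613=0.9317
k=7 load: inc=0.025613, refl=0.025613·1.000000=0.0256; V=0.906086+0.025613+0.025613=0.9573
k=8 src: inc=0.025613, refl=0.025613·0.454545=0.0116; V=0.931699+0.025613+0.011642=0.9690
k=9 load: inc=0.011642, refl=0.011642·1.000000=0.0116; V=0.957312+0.011642+0.011642=0.9806

0 0 source 0.2727
1 2 load 0.5455
2 4 source 0.6694
3 6 load 0.7934
4 8 source 0.8497
5 10 load 0.9061
6 12 source 0.9317
7 14 load 0.9573
8 16 source 0.9690
9 18 load 0.9806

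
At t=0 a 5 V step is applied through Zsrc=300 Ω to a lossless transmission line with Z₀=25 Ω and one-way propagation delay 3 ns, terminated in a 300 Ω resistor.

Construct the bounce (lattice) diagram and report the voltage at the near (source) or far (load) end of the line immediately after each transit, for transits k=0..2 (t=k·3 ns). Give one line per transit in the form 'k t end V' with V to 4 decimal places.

Γ_L=0.846154, Γ_S=0.846154; launch V₁=5·25/325=0.384615
k=0 src: V=0.3846
k=1 load: inc=0.384615, refl=0.384615·0.846154=0.3254; V=0.000000+0.384615+0.325444=0.7101
k=2 src: inc=0.325444, refl=0.325444·0.846154=0.2754; V=0.384615+0.325444+0.275376=0.9854

0 0 source 0.3846
1 3 load 0.7101
2 6 source 0.9854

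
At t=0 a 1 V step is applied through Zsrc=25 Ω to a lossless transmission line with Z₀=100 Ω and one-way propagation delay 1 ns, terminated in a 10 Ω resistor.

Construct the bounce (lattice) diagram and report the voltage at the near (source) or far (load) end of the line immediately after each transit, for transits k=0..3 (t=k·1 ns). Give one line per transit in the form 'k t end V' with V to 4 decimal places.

Γ_L=-0.818182, Γ_S=-0.600000; launch V₁=1·100/125=0.800000
k=0 src: V=0.8000
k=1 load: inc=0.800000, refl=0.800000·-0.818182=-0.6545; V=0.000000+0.800000+-0.654545=0.1455
k=2 src: inc=-0.654545, refl=-0.654545·-0.600000=0.3927; V=0.800000+-0.654545+0.392727=0.5382
k=3 load: inc=0.392727, refl=0.392727·-0.818182=-0.3213; V=0.145455+0.392727+-0.321322=0.2169

0 0 source 0.8000
1 1 load 0.1455
2 2 source 0.5382
3 3 load 0.2169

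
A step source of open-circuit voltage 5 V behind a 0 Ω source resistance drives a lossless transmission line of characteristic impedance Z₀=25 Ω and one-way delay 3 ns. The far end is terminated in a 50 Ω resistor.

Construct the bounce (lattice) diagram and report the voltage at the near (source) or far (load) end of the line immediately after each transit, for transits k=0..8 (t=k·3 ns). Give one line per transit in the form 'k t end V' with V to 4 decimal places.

Γ_L=0.333333, Γ_S=-1.000000; launch V₁=5·25/25=5.000000
k=0 src: V=5.0000
k=1 load: inc=5.000000, refl=5.000000·0.333333=1.6667; V=0.000000+5.000000+1.666667=6.6667
k=2 src: inc=1.666667, refl=1.666667·-1.000000=-1.6667; V=5.000000+1.666667+-1.666667=5.0000
k=3 load: inc=-1.666667, refl=-1.666667·0.333333=-0.5556; V=6.666667+-1.666667+-0.555556=4.4444
k=4 src: inc=-0.555556, refl=-0.555556·-1.000000=0.5556; V=5.000000+-0.555556+0.555556=5.0000
k=5 load: inc=0.555556, refl=0.555556·0.333333=0.1852; V=4.444444+0.555556+0.185185=5.1852
k=6 src: inc=0.185185, refl=0.185185·-1.000000=-0.1852; V=5.000000+0.185185+-0.185185=5.0000
k=7 load: inc=-0.185185, refl=-0.185185·0.333333=-0.0617; V=5.185185+-0.185185+-0.061728=4.9383
k=8 src: inc=-0.061728, refl=-0.061728·-1.000000=0.0617; V=5.000000+-0.061728+0.061728=5.0000

0 0 source 5.0000
1 3 load 6.6667
2 6 source 5.0000
3 9 load 4.4444
4 12 source 5.0000
5 15 load 5.1852
6 18 source 5.0000
7 21 load 4.9383
8 24 source 5.0000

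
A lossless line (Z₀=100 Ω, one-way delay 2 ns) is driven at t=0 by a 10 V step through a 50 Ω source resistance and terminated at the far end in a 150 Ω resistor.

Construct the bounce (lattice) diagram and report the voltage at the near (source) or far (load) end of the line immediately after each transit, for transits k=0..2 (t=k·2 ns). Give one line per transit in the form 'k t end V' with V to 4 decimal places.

Γ_L=0.200000, Γ_S=-0.333333; launch V₁=10·100/150=6.666667
k=0 src: V=6.6667
k=1 load: inc=6.666667, refl=6.666667·0.200000=1.3333; V=0.000000+6.666667+1.333333=8.0000
k=2 src: inc=1.333333, refl=1.333333·-0.333333=-0.4444; V=6.666667+1.333333+-0.444444=7.5556

0 0 source 6.6667
1 2 load 8.0000
2 4 source 7.5556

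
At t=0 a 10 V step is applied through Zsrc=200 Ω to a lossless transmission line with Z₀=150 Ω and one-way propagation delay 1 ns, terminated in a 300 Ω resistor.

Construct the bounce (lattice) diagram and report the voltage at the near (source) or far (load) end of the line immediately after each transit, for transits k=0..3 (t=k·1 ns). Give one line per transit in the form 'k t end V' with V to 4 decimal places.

0 0 source 4.2857
1 1 load 5.7143
2 2 source 5.9184
3 3 load 5.9864

Γ_L=0.333333, Γ_S=0.142857; launch V₁=10·150/350=4.285714
k=0 src: V=4.2857
k=1 load: inc=4.285714, refl=4.285714·0.333333=1.4286; V=0.000000+4.285714+1.428571=5.7143
k=2 src: inc=1.428571, refl=1.428571·0.142857=0.2041; V=4.285714+1.428571+0.204082=5.9184
k=3 load: inc=0.204082, refl=0.204082·0.333333=0.0680; V=5.714286+0.204082+0.068027=5.9864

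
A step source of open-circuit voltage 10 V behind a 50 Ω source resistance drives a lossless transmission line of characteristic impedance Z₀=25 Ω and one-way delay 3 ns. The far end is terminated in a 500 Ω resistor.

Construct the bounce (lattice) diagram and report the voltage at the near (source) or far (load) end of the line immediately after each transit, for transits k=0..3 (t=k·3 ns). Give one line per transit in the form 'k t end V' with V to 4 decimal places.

0 0 source 3.3333
1 3 load 6.3492
2 6 source 7.3545
3 9 load 8.2640

Γ_L=0.904762, Γ_S=0.333333; launch V₁=10·25/75=3.333333
k=0 src: V=3.3333
k=1 load: inc=3.333333, refl=3.333333·0.904762=3.0159; V=0.000000+3.333333+3.015873=6.3492
k=2 src: inc=3.015873, refl=3.015873·0.333333=1.0053; V=3.333333+3.015873+1.005291=7.3545
k=3 load: inc=1.005291, refl=1.005291·0.904762=0.9095; V=6.349206+1.005291+0.909549=8.2640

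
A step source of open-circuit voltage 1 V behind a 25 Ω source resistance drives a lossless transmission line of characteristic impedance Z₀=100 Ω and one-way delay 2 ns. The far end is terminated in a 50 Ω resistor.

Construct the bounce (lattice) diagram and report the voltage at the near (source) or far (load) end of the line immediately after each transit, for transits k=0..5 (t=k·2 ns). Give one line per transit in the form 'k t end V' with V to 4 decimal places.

Γ_L=-0.333333, Γ_S=-0.600000; launch V₁=1·100/125=0.800000
k=0 src: V=0.8000
k=1 load: inc=0.800000, refl=0.800000·-0.333333=-0.2667; V=0.000000+0.800000+-0.266667=0.5333
k=2 src: inc=-0.266667, refl=-0.266667·-0.600000=0.1600; V=0.800000+-0.266667+0.160000=0.6933
k=3 load: inc=0.160000, refl=0.160000·-0.333333=-0.0533; V=0.533333+0.160000+-0.053333=0.6400
k=4 src: inc=-0.053333, refl=-0.053333·-0.600000=0.0320; V=0.693333+-0.053333+0.032000=0.6720
k=5 load: inc=0.032000, refl=0.032000·-0.333333=-0.0107; V=0.640000+0.032000+-0.010667=0.6613

0 0 source 0.8000
1 2 load 0.5333
2 4 source 0.6933
3 6 load 0.6400
4 8 source 0.6720
5 10 load 0.6613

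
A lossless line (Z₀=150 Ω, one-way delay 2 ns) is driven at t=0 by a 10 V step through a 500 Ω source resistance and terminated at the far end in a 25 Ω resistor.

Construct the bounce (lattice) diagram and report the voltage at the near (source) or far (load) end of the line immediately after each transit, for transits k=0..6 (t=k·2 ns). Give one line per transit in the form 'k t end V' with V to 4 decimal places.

Γ_L=-0.714286, Γ_S=0.538462; launch V₁=10·150/650=2.307692
k=0 src: V=2.3077
k=1 load: inc=2.307692, refl=2.307692·-0.714286=-1.6484; V=0.000000+2.307692+-1.648352=0.6593
k=2 src: inc=-1.648352, refl=-1.648352·0.538462=-0.8876; V=2.307692+-1.648352+-0.887574=-0.2282
k=3 load: inc=-0.887574, refl=-0.887574·-0.714286=0.6340; V=0.659341+-0.887574+0.633981=0.4057
k=4 src: inc=0.633981, refl=0.633981·0.538462=0.3414; V=-0.228233+0.633981+0.341375=0.7471
k=5 load: inc=0.341375, refl=0.341375·-0.714286=-0.2438; V=0.405748+0.341375+-0.243839=0.5033
k=6 src: inc=-0.243839, refl=-0.243839·0.538462=-0.1313; V=0.747123+-0.243839+-0.131298=0.3720

0 0 source 2.3077
1 2 load 0.6593
2 4 source -0.2282
3 6 load 0.4057
4 8 source 0.7471
5 10 load 0.5033
6 12 source 0.3720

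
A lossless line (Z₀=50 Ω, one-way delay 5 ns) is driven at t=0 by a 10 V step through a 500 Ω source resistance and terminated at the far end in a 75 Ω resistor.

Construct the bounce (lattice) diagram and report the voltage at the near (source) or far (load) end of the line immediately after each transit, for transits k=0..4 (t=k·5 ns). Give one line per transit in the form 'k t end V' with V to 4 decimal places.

Γ_L=0.200000, Γ_S=0.818182; launch V₁=10·50/550=0.909091
k=0 src: V=0.9091
k=1 load: inc=0.909091, refl=0.909091·0.200000=0.1818; V=0.000000+0.909091+0.181818=1.0909
k=2 src: inc=0.181818, refl=0.181818·0.818182=0.1488; V=0.909091+0.181818+0.148760=1.2397
k=3 load: inc=0.148760, refl=0.148760·0.200000=0.0298; V=1.090909+0.148760+0.029752=1.2694
k=4 src: inc=0.029752, refl=0.029752·0.818182=0.0243; V=1.239669+0.029752+0.024343=1.2938

0 0 source 0.9091
1 5 load 1.0909
2 10 source 1.2397
3 15 load 1.2694
4 20 source 1.2938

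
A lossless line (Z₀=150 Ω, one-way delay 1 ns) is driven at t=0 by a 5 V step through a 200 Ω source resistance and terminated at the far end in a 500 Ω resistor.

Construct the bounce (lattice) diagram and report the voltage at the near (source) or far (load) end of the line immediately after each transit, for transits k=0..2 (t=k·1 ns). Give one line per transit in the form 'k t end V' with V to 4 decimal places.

0 0 source 2.1429
1 1 load 3.2967
2 2 source 3.4615

Γ_L=0.538462, Γ_S=0.142857; launch V₁=5·150/350=2.142857
k=0 src: V=2.1429
k=1 load: inc=2.142857, refl=2.142857·0.538462=1.1538; V=0.000000+2.142857+1.153846=3.2967
k=2 src: inc=1.153846, refl=1.153846·0.142857=0.1648; V=2.142857+1.153846+0.164835=3.4615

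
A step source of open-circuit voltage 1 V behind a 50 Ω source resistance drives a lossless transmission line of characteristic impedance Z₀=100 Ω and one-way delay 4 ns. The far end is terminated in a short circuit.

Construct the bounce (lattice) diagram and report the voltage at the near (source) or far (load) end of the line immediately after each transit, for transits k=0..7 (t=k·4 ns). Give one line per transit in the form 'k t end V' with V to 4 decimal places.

Γ_L=-1.000000, Γ_S=-0.333333; launch V₁=1·100/150=0.666667
k=0 src: V=0.6667
k=1 load: inc=0.666667, refl=0.666667·-1.000000=-0.6667; V=0.000000+0.666667+-0.666667=0.0000
k=2 src: inc=-0.666667, refl=-0.666667·-0.333333=0.2222; V=0.666667+-0.666667+0.222222=0.2222
k=3 load: inc=0.222222, refl=0.222222·-1.000000=-0.2222; V=0.000000+0.222222+-0.222222=0.0000
k=4 src: inc=-0.222222, refl=-0.222222·-0.333333=0.0741; V=0.222222+-0.222222+0.074074=0.0741
k=5 load: inc=0.074074, refl=0.074074·-1.000000=-0.0741; V=0.000000+0.074074+-0.074074=0.0000
k=6 src: inc=-0.074074, refl=-0.074074·-0.333333=0.0247; V=0.074074+-0.074074+0.024691=0.0247
k=7 load: inc=0.024691, refl=0.024691·-1.000000=-0.0247; V=0.000000+0.024691+-0.024691=0.0000

0 0 source 0.6667
1 4 load 0.0000
2 8 source 0.2222
3 12 load 0.0000
4 16 source 0.0741
5 20 load 0.0000
6 24 source 0.0247
7 28 load 0.0000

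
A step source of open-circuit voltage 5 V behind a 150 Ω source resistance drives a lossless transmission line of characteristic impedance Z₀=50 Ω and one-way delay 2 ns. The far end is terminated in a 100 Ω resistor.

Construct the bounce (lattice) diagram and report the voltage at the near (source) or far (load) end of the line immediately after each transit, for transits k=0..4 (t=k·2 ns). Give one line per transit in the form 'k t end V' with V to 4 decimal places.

0 0 source 1.2500
1 2 load 1.6667
2 4 source 1.8750
3 6 load 1.9444
4 8 source 1.9792

Γ_L=0.333333, Γ_S=0.500000; launch V₁=5·50/200=1.250000
k=0 src: V=1.2500
k=1 load: inc=1.250000, refl=1.250000·0.333333=0.4167; V=0.000000+1.250000+0.416667=1.6667
k=2 src: inc=0.416667, refl=0.416667·0.500000=0.2083; V=1.250000+0.416667+0.208333=1.8750
k=3 load: inc=0.208333, refl=0.208333·0.333333=0.0694; V=1.666667+0.208333+0.069444=1.9444
k=4 src: inc=0.069444, refl=0.069444·0.500000=0.0347; V=1.875000+0.069444+0.034722=1.9792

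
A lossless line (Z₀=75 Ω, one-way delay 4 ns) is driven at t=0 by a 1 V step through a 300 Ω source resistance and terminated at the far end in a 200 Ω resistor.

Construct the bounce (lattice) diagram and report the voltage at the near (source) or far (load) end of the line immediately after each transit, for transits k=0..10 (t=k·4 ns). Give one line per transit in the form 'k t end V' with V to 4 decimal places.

0 0 source 0.2000
1 4 load 0.2909
2 8 source 0.3455
3 12 load 0.3702
4 16 source 0.3851
5 20 load 0.3919
6 24 source 0.3959
7 28 load 0.3978
8 32 source 0.3989
9 36 load 0.3994
10 40 source 0.3997

Γ_L=0.454545, Γ_S=0.600000; launch V₁=1·75/375=0.200000
k=0 src: V=0.2000
k=1 load: inc=0.200000, refl=0.200000·0.454545=0.0909; V=0.000000+0.200000+0.090909=0.2909
k=2 src: inc=0.090909, refl=0.090909·0.600000=0.0545; V=0.200000+0.090909+0.054545=0.3455
k=3 load: inc=0.054545, refl=0.054545·0.454545=0.0248; V=0.290909+0.054545+0.024793=0.3702
k=4 src: inc=0.024793, refl=0.024793·0.600000=0.0149; V=0.345455+0.024793+0.014876=0.3851
k=5 load: inc=0.014876, refl=0.014876·0.454545=0.0068; V=0.370248+0.014876+0.006762=0.3919
k=6 src: inc=0.006762, refl=0.006762·0.600000=0.0041; V=0.385124+0.006762+0.004057=0.3959
k=7 load: inc=0.004057, refl=0.004057·0.454545=0.0018; V=0.391886+0.004057+0.001844=0.3978
k=8 src: inc=0.001844, refl=0.001844·0.600000=0.0011; V=0.395943+0.001844+0.001106=0.3989
k=9 load: inc=0.001106, refl=0.001106·0.454545=0.0005; V=0.397787+0.001106+0.000503=0.3994
k=10 src: inc=0.000503, refl=0.000503·0.600000=0.0003; V=0.398894+0.000503+0.000302=0.3997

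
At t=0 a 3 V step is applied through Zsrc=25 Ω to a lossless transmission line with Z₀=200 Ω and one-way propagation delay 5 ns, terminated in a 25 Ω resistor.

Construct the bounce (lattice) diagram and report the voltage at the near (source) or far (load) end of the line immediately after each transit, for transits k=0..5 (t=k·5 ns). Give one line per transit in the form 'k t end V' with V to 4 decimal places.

0 0 source 2.6667
1 5 load 0.5926
2 10 source 2.2058
3 15 load 0.9511
4 20 source 1.9269
5 25 load 1.1679

Γ_L=-0.777778, Γ_S=-0.777778; launch V₁=3·200/225=2.666667
k=0 src: V=2.6667
k=1 load: inc=2.666667, refl=2.666667·-0.777778=-2.0741; V=0.000000+2.666667+-2.074074=0.5926
k=2 src: inc=-2.074074, refl=-2.074074·-0.777778=1.6132; V=2.666667+-2.074074+1.613169=2.2058
k=3 load: inc=1.613169, refl=1.613169·-0.777778=-1.2547; V=0.592593+1.613169+-1.254687=0.9511
k=4 src: inc=-1.254687, refl=-1.254687·-0.777778=0.9759; V=2.205761+-1.254687+0.975867=1.9269
k=5 load: inc=0.975867, refl=0.975867·-0.777778=-0.7590; V=0.951075+0.975867+-0.759008=1.1679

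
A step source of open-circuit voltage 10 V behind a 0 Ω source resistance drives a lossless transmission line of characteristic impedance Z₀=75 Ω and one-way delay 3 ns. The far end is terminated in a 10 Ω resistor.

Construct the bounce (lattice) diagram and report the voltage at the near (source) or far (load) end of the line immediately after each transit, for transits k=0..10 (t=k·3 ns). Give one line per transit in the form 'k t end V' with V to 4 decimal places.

0 0 source 10.0000
1 3 load 2.3529
2 6 source 10.0000
3 9 load 4.1522
4 12 source 10.0000
5 15 load 5.5282
6 18 source 10.0000
7 21 load 6.5804
8 24 source 10.0000
9 27 load 7.3850
10 30 source 10.0000

Γ_L=-0.764706, Γ_S=-1.000000; launch V₁=10·75/75=10.000000
k=0 src: V=10.0000
k=1 load: inc=10.000000, refl=10.000000·-0.764706=-7.6471; V=0.000000+10.000000+-7.647059=2.3529
k=2 src: inc=-7.647059, refl=-7.647059·-1.000000=7.6471; V=10.000000+-7.647059+7.647059=10.0000
k=3 load: inc=7.647059, refl=7.647059·-0.764706=-5.8478; V=2.352941+7.647059+-5.847751=4.1522
k=4 src: inc=-5.847751, refl=-5.847751·-1.000000=5.8478; V=10.000000+-5.847751+5.847751=10.0000
k=5 load: inc=5.847751, refl=5.847751·-0.764706=-4.4718; V=4.152249+5.847751+-4.471809=5.5282
k=6 src: inc=-4.471809, refl=-4.471809·-1.000000=4.4718; V=10.000000+-4.471809+4.471809=10.0000
k=7 load: inc=4.471809, refl=4.471809·-0.764706=-3.4196; V=5.528191+4.471809+-3.419619=6.5804
k=8 src: inc=-3.419619, refl=-3.419619·-1.000000=3.4196; V=10.000000+-3.419619+3.419619=10.0000
k=9 load: inc=3.419619, refl=3.419619·-0.764706=-2.6150; V=6.580381+3.419619+-2.615003=7.3850
k=10 src: inc=-2.615003, refl=-2.615003·-1.000000=2.6150; V=10.000000+-2.615003+2.615003=10.0000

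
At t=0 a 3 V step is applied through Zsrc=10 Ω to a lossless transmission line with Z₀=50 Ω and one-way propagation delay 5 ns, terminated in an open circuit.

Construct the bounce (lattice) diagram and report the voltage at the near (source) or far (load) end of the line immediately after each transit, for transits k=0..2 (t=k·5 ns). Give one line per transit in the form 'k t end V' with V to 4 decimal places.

Γ_L=1.000000, Γ_S=-0.666667; launch V₁=3·50/60=2.500000
k=0 src: V=2.5000
k=1 load: inc=2.500000, refl=2.500000·1.000000=2.5000; V=0.000000+2.500000+2.500000=5.0000
k=2 src: inc=2.500000, refl=2.500000·-0.666667=-1.6667; V=2.500000+2.500000+-1.666667=3.3333

0 0 source 2.5000
1 5 load 5.0000
2 10 source 3.3333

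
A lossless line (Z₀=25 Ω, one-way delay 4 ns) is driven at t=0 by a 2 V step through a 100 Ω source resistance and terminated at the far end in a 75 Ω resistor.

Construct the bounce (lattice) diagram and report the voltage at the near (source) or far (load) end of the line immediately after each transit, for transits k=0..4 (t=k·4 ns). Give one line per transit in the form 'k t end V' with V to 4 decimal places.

Γ_L=0.500000, Γ_S=0.600000; launch V₁=2·25/125=0.400000
k=0 src: V=0.4000
k=1 load: inc=0.400000, refl=0.400000·0.500000=0.2000; V=0.000000+0.400000+0.200000=0.6000
k=2 src: inc=0.200000, refl=0.200000·0.600000=0.1200; V=0.400000+0.200000+0.120000=0.7200
k=3 load: inc=0.120000, refl=0.120000·0.500000=0.0600; V=0.600000+0.120000+0.060000=0.7800
k=4 src: inc=0.060000, refl=0.060000·0.600000=0.0360; V=0.720000+0.060000+0.036000=0.8160

0 0 source 0.4000
1 4 load 0.6000
2 8 source 0.7200
3 12 load 0.7800
4 16 source 0.8160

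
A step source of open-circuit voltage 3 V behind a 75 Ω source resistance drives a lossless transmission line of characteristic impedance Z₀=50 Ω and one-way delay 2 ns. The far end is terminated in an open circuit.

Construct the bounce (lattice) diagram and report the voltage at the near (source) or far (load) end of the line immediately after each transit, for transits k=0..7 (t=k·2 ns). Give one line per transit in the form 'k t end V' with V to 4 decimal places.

0 0 source 1.2000
1 2 load 2.4000
2 4 source 2.6400
3 6 load 2.8800
4 8 source 2.9280
5 10 load 2.9760
6 12 source 2.9856
7 14 load 2.9952

Γ_L=1.000000, Γ_S=0.200000; launch V₁=3·50/125=1.200000
k=0 src: V=1.2000
k=1 load: inc=1.200000, refl=1.200000·1.000000=1.2000; V=0.000000+1.200000+1.200000=2.4000
k=2 src: inc=1.200000, refl=1.200000·0.200000=0.2400; V=1.200000+1.200000+0.240000=2.6400
k=3 load: inc=0.240000, refl=0.240000·1.000000=0.2400; V=2.400000+0.240000+0.240000=2.8800
k=4 src: inc=0.240000, refl=0.240000·0.200000=0.0480; V=2.640000+0.240000+0.048000=2.9280
k=5 load: inc=0.048000, refl=0.048000·1.000000=0.0480; V=2.880000+0.048000+0.048000=2.9760
k=6 src: inc=0.048000, refl=0.048000·0.200000=0.0096; V=2.928000+0.048000+0.009600=2.9856
k=7 load: inc=0.009600, refl=0.009600·1.000000=0.0096; V=2.976000+0.009600+0.009600=2.9952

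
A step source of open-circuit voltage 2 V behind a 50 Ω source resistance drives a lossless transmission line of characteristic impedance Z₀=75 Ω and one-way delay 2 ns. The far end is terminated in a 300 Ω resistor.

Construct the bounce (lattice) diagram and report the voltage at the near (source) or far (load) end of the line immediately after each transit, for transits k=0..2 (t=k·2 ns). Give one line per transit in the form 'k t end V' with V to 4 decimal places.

0 0 source 1.2000
1 2 load 1.9200
2 4 source 1.7760

Γ_L=0.600000, Γ_S=-0.200000; launch V₁=2·75/125=1.200000
k=0 src: V=1.2000
k=1 load: inc=1.200000, refl=1.200000·0.600000=0.7200; V=0.000000+1.200000+0.720000=1.9200
k=2 src: inc=0.720000, refl=0.720000·-0.200000=-0.1440; V=1.200000+0.720000+-0.144000=1.7760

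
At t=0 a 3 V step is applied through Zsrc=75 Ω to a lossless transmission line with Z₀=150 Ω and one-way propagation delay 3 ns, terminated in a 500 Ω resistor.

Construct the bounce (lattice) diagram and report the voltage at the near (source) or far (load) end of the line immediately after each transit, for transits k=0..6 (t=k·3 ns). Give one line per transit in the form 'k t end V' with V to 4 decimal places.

0 0 source 2.0000
1 3 load 3.0769
2 6 source 2.7179
3 9 load 2.5247
4 12 source 2.5891
5 15 load 2.6238
6 18 source 2.6122

Γ_L=0.538462, Γ_S=-0.333333; launch V₁=3·150/225=2.000000
k=0 src: V=2.0000
k=1 load: inc=2.000000, refl=2.000000·0.538462=1.0769; V=0.000000+2.000000+1.076923=3.0769
k=2 src: inc=1.076923, refl=1.076923·-0.333333=-0.3590; V=2.000000+1.076923+-0.358974=2.7179
k=3 load: inc=-0.358974, refl=-0.358974·0.538462=-0.1933; V=3.076923+-0.358974+-0.193294=2.5247
k=4 src: inc=-0.193294, refl=-0.193294·-0.333333=0.0644; V=2.717949+-0.193294+0.064431=2.5891
k=5 load: inc=0.064431, refl=0.064431·0.538462=0.0347; V=2.524655+0.064431+0.034694=2.6238
k=6 src: inc=0.034694, refl=0.034694·-0.333333=-0.0116; V=2.589086+0.034694+-0.011565=2.6122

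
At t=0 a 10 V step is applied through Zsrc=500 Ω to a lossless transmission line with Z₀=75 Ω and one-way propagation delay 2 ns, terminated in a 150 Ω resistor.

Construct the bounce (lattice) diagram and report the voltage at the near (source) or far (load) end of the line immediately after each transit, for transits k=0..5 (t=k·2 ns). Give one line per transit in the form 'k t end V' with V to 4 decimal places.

0 0 source 1.3043
1 2 load 1.7391
2 4 source 2.0605
3 6 load 2.1676
4 8 source 2.2468
5 10 load 2.2732

Γ_L=0.333333, Γ_S=0.739130; launch V₁=10·75/575=1.304348
k=0 src: V=1.3043
k=1 load: inc=1.304348, refl=1.304348·0.333333=0.4348; V=0.000000+1.304348+0.434783=1.7391
k=2 src: inc=0.434783, refl=0.434783·0.739130=0.3214; V=1.304348+0.434783+0.321361=2.0605
k=3 load: inc=0.321361, refl=0.321361·0.333333=0.1071; V=1.739130+0.321361+0.107120=2.1676
k=4 src: inc=0.107120, refl=0.107120·0.739130=0.0792; V=2.060491+0.107120+0.079176=2.2468
k=5 load: inc=0.079176, refl=0.079176·0.333333=0.0264; V=2.167612+0.079176+0.026392=2.2732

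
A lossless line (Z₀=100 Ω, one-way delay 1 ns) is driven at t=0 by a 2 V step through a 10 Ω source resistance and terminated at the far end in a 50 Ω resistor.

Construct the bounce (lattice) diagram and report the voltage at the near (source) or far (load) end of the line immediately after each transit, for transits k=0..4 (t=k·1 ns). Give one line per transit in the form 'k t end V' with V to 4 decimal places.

0 0 source 1.8182
1 1 load 1.2121
2 2 source 1.7080
3 3 load 1.5427
4 4 source 1.6779

Γ_L=-0.333333, Γ_S=-0.818182; launch V₁=2·100/110=1.818182
k=0 src: V=1.8182
k=1 load: inc=1.818182, refl=1.818182·-0.333333=-0.6061; V=0.000000+1.818182+-0.606061=1.2121
k=2 src: inc=-0.606061, refl=-0.606061·-0.818182=0.4959; V=1.818182+-0.606061+0.495868=1.7080
k=3 load: inc=0.495868, refl=0.495868·-0.333333=-0.1653; V=1.212121+0.495868+-0.165289=1.5427
k=4 src: inc=-0.165289, refl=-0.165289·-0.818182=0.1352; V=1.707989+-0.165289+0.135237=1.6779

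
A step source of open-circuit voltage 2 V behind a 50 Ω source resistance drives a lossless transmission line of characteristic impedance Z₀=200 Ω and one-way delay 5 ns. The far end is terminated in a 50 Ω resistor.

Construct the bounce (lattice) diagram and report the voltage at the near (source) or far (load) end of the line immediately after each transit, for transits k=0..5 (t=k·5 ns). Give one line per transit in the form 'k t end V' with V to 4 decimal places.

Γ_L=-0.600000, Γ_S=-0.600000; launch V₁=2·200/250=1.600000
k=0 src: V=1.6000
k=1 load: inc=1.600000, refl=1.600000·-0.600000=-0.9600; V=0.000000+1.600000+-0.960000=0.6400
k=2 src: inc=-0.960000, refl=-0.960000·-0.600000=0.5760; V=1.600000+-0.960000+0.576000=1.2160
k=3 load: inc=0.576000, refl=0.576000·-0.600000=-0.3456; V=0.640000+0.576000+-0.345600=0.8704
k=4 src: inc=-0.345600, refl=-0.345600·-0.600000=0.2074; V=1.216000+-0.345600+0.207360=1.0778
k=5 load: inc=0.207360, refl=0.207360·-0.600000=-0.1244; V=0.870400+0.207360+-0.124416=0.9533

0 0 source 1.6000
1 5 load 0.6400
2 10 source 1.2160
3 15 load 0.8704
4 20 source 1.0778
5 25 load 0.9533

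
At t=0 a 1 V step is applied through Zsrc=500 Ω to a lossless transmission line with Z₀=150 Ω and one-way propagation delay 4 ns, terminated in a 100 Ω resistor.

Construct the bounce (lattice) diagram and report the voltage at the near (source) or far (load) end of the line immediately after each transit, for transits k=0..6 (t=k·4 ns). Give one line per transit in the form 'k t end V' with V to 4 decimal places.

0 0 source 0.2308
1 4 load 0.1846
2 8 source 0.1598
3 12 load 0.1647
4 16 source 0.1674
5 20 load 0.1669
6 24 source 0.1666

Γ_L=-0.200000, Γ_S=0.538462; launch V₁=1·150/650=0.230769
k=0 src: V=0.2308
k=1 load: inc=0.230769, refl=0.230769·-0.200000=-0.0462; V=0.000000+0.230769+-0.046154=0.1846
k=2 src: inc=-0.046154, refl=-0.046154·0.538462=-0.0249; V=0.230769+-0.046154+-0.024852=0.1598
k=3 load: inc=-0.024852, refl=-0.024852·-0.200000=0.0050; V=0.184615+-0.024852+0.004970=0.1647
k=4 src: inc=0.004970, refl=0.004970·0.538462=0.0027; V=0.159763+0.004970+0.002676=0.1674
k=5 load: inc=0.002676, refl=0.002676·-0.200000=-0.0005; V=0.164734+0.002676+-0.000535=0.1669
k=6 src: inc=-0.000535, refl=-0.000535·0.538462=-0.0003; V=0.167410+-0.000535+-0.000288=0.1666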